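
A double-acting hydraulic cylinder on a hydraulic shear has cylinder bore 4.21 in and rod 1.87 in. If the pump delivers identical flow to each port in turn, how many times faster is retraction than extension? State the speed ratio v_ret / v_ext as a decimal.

v_ret/v_ext ≈ 1.25

Cap-side area A_cap = π/4 × (4.21 in)² = 13.92 in^2
Rod-side annular area A_ann = π/4 × (4.21² − 1.87²) = 11.17 in^2
For equal Q, v ∝ 1/A, so v_ret/v_ext = A_cap/A_ann.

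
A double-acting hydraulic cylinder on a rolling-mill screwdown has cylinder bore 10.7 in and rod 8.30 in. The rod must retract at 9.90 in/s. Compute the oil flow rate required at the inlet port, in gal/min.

Rod-side annular area A_ann = π/4 × (10.7² − 8.30²) = 35.81 in^2
Q = A × v

Q ≈ 92.1 gal/min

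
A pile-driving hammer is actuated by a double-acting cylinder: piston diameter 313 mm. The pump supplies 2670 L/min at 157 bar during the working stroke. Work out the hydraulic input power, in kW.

Hydraulic power = P × Q

W ≈ 699 kW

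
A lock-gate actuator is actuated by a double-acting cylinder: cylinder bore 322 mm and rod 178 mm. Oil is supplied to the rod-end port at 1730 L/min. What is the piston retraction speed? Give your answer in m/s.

v ≈ 0.510 m/s

Rod-side annular area A_ann = π/4 × (322² − 178²) = 56550 mm^2
Flow into the rod-end port fills the annular volume.
v = Q / A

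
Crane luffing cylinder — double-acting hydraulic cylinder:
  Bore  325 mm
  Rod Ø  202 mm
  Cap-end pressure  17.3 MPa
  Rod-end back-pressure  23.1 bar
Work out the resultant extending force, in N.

Cap-side area A_cap = π/4 × (325 mm)² = 82960 mm^2
Rod-side annular area A_ann = π/4 × (325² − 202²) = 50910 mm^2
Net thrust = P_cap·A_cap − P_rod·A_ann = 1.435e6 N − 1.176e5 N

F ≈ 1.32e6 N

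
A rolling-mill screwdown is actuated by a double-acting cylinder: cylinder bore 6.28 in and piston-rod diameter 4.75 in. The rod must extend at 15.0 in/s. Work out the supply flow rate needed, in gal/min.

Q ≈ 121 gal/min

Cap-side area A_cap = π/4 × (6.28 in)² = 30.97 in^2
Q = A × v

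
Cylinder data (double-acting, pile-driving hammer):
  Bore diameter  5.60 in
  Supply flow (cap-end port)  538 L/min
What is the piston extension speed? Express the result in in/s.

v ≈ 22.2 in/s

Cap-side area A_cap = π/4 × (5.60 in)² = 24.63 in^2
v = Q / A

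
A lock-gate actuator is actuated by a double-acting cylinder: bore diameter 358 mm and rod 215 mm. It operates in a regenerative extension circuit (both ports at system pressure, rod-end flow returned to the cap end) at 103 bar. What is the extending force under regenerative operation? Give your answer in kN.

F ≈ 374 kN

With equal pressure on both faces, forces on the annular region cancel; the net push is pressure × rod cross-section.
Rod cross-section A_rod = π/4 × (215 mm)² = 36310 mm^2
F = P × A_rod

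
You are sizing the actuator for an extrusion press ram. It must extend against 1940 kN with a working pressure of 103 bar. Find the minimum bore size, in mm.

D ≈ 490 mm

Extension force acts on the full piston face: F = P × (π/4)D².
D = √(4F / (πP)) = √(4 × 1940 kN / (π × 103 bar))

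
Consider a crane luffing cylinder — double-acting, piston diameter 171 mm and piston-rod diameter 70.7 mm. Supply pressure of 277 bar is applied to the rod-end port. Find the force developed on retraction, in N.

Rod-side annular area A_ann = π/4 × (171² − 70.7²) = 19040 mm^2
On retraction the pressure acts on the annular area (bore minus rod).
F = P × A_ann

F ≈ 5.27e5 N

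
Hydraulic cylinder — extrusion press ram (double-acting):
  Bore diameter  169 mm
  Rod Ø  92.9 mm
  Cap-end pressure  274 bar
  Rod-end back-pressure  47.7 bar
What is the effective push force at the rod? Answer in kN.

Cap-side area A_cap = π/4 × (169 mm)² = 22430 mm^2
Rod-side annular area A_ann = π/4 × (169² − 92.9²) = 15650 mm^2
Net thrust = P_cap·A_cap − P_rod·A_ann = 614.6 kN − 74.67 kN

F ≈ 540 kN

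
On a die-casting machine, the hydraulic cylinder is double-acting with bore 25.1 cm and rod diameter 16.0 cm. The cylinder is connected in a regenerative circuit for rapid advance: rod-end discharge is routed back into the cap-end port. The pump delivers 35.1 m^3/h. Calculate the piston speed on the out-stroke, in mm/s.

In regeneration the rod-end outflow joins the pump flow into the cap end, so the net volume the pump must supply per unit advance equals the rod cross-section area.
Rod cross-section A_rod = π/4 × (16.0 cm)² = 201.1 cm^2
v = Q_pump / A_rod

v ≈ 485 mm/s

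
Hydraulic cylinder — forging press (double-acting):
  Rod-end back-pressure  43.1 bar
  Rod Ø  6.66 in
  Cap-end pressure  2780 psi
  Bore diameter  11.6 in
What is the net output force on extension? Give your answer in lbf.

Cap-side area A_cap = π/4 × (11.6 in)² = 105.7 in^2
Rod-side annular area A_ann = π/4 × (11.6² − 6.66²) = 70.85 in^2
Net thrust = P_cap·A_cap − P_rod·A_ann = 2.938e5 lbf − 44290 lbf

F ≈ 2.50e5 lbf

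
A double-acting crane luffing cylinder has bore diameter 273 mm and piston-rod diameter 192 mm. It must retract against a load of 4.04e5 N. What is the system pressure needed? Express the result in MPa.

P ≈ 13.7 MPa

Rod-side annular area A_ann = π/4 × (273² − 192²) = 29580 mm^2
Retraction: pressure acts on the annular area.
P = F / A = 4.04e5 N / A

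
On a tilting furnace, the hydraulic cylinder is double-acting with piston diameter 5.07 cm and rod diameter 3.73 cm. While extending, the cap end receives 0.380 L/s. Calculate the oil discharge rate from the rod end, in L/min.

Cap-side area A_cap = π/4 × (5.07 cm)² = 20.19 cm^2
Rod-side annular area A_ann = π/4 × (5.07² − 3.73²) = 9.261 cm^2
Piston speed v = Q_in/A_cap; rod-end outflow Q_out = v × A_ann = Q_in × A_ann/A_cap.

Q_out ≈ 10.5 L/min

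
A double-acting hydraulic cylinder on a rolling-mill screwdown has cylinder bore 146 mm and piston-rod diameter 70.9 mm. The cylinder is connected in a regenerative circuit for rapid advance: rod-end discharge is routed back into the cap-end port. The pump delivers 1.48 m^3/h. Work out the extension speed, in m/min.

v ≈ 6.25 m/min

In regeneration the rod-end outflow joins the pump flow into the cap end, so the net volume the pump must supply per unit advance equals the rod cross-section area.
Rod cross-section A_rod = π/4 × (70.9 mm)² = 3948 mm^2
v = Q_pump / A_rod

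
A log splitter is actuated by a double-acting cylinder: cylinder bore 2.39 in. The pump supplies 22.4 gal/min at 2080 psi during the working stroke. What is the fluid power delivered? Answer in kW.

W ≈ 20.3 kW

Hydraulic power = P × Q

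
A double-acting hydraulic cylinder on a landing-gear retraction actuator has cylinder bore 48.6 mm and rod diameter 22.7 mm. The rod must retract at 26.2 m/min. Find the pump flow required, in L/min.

Rod-side annular area A_ann = π/4 × (48.6² − 22.7²) = 1450 mm^2
Q = A × v

Q ≈ 38.0 L/min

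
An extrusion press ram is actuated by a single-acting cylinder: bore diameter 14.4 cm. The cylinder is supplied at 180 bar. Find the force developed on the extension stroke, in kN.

F ≈ 293 kN

Cap-side area A_cap = π/4 × (14.4 cm)² = 162.9 cm^2
F = P × A_cap = 180 bar × A_cap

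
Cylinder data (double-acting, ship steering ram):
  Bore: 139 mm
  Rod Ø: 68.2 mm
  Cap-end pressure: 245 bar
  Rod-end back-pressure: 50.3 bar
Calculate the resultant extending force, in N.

F ≈ 3.14e5 N

Cap-side area A_cap = π/4 × (139 mm)² = 15170 mm^2
Rod-side annular area A_ann = π/4 × (139² − 68.2²) = 11520 mm^2
Net thrust = P_cap·A_cap − P_rod·A_ann = 3.718e5 N − 57950 N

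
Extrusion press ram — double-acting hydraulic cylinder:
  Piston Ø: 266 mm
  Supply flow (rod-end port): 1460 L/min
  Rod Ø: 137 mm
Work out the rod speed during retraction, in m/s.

Rod-side annular area A_ann = π/4 × (266² − 137²) = 40830 mm^2
Flow into the rod-end port fills the annular volume.
v = Q / A

v ≈ 0.596 m/s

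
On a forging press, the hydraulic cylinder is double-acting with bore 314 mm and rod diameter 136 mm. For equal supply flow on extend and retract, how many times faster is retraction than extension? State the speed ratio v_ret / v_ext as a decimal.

v_ret/v_ext ≈ 1.23

Cap-side area A_cap = π/4 × (314 mm)² = 77440 mm^2
Rod-side annular area A_ann = π/4 × (314² − 136²) = 62910 mm^2
For equal Q, v ∝ 1/A, so v_ret/v_ext = A_cap/A_ann.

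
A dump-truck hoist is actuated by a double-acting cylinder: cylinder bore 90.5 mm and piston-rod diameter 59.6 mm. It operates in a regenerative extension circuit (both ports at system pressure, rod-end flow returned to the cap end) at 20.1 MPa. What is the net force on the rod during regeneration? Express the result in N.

With equal pressure on both faces, forces on the annular region cancel; the net push is pressure × rod cross-section.
Rod cross-section A_rod = π/4 × (59.6 mm)² = 2790 mm^2
F = P × A_rod

F ≈ 56100 N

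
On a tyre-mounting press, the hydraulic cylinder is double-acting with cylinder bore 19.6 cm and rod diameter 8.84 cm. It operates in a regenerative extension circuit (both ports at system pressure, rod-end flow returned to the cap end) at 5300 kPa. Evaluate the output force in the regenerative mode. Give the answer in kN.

F ≈ 32.5 kN

With equal pressure on both faces, forces on the annular region cancel; the net push is pressure × rod cross-section.
Rod cross-section A_rod = π/4 × (8.84 cm)² = 61.38 cm^2
F = P × A_rod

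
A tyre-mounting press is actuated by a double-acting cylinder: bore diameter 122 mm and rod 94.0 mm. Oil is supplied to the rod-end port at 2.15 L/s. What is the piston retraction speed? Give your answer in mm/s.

Rod-side annular area A_ann = π/4 × (122² − 94.0²) = 4750 mm^2
Flow into the rod-end port fills the annular volume.
v = Q / A

v ≈ 453 mm/s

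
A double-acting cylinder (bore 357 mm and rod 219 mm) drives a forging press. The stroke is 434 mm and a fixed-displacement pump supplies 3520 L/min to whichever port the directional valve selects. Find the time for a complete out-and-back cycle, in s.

Cap-side area A_cap = π/4 × (357 mm)² = 1.001e5 mm^2
Rod-side annular area A_ann = π/4 × (357² − 219²) = 62430 mm^2
t_ext = A_cap·L/Q = 0.7405 s
t_ret = A_ann·L/Q = 0.4618 s
t_cycle = t_ext + t_ret

t ≈ 1.20 s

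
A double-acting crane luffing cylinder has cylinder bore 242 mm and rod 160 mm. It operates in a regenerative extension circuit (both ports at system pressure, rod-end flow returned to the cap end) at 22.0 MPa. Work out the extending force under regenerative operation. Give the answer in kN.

With equal pressure on both faces, forces on the annular region cancel; the net push is pressure × rod cross-section.
Rod cross-section A_rod = π/4 × (160 mm)² = 20110 mm^2
F = P × A_rod

F ≈ 442 kN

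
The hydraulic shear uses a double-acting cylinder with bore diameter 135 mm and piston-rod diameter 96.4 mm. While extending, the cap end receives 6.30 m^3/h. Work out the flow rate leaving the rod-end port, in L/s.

Cap-side area A_cap = π/4 × (135 mm)² = 14310 mm^2
Rod-side annular area A_ann = π/4 × (135² − 96.4²) = 7015 mm^2
Piston speed v = Q_in/A_cap; rod-end outflow Q_out = v × A_ann = Q_in × A_ann/A_cap.

Q_out ≈ 0.858 L/s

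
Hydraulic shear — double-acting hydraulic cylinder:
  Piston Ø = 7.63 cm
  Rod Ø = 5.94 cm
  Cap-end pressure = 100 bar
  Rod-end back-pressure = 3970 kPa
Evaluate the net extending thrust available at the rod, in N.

Cap-side area A_cap = π/4 × (7.63 cm)² = 45.72 cm^2
Rod-side annular area A_ann = π/4 × (7.63² − 5.94²) = 18.01 cm^2
Net thrust = P_cap·A_cap − P_rod·A_ann = 45720 N − 7151 N

F ≈ 38600 N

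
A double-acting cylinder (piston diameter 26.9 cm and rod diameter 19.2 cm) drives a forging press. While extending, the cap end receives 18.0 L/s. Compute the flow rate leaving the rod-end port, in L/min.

Cap-side area A_cap = π/4 × (26.9 cm)² = 568.3 cm^2
Rod-side annular area A_ann = π/4 × (26.9² − 19.2²) = 278.8 cm^2
Piston speed v = Q_in/A_cap; rod-end outflow Q_out = v × A_ann = Q_in × A_ann/A_cap.

Q_out ≈ 530 L/min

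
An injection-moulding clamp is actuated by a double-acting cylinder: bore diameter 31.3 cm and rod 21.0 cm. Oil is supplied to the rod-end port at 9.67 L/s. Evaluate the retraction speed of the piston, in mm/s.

v ≈ 229 mm/s

Rod-side annular area A_ann = π/4 × (31.3² − 21.0²) = 423.1 cm^2
Flow into the rod-end port fills the annular volume.
v = Q / A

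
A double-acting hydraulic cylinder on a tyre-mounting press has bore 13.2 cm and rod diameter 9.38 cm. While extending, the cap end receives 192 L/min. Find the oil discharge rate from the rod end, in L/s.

Cap-side area A_cap = π/4 × (13.2 cm)² = 136.8 cm^2
Rod-side annular area A_ann = π/4 × (13.2² − 9.38²) = 67.74 cm^2
Piston speed v = Q_in/A_cap; rod-end outflow Q_out = v × A_ann = Q_in × A_ann/A_cap.

Q_out ≈ 1.58 L/s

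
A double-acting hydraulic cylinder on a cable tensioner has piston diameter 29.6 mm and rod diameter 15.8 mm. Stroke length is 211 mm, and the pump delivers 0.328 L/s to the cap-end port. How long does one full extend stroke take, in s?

Cap-side area A_cap = π/4 × (29.6 mm)² = 688.1 mm^2
Swept volume V = A × L; t = V / Q = A·L / Q

t ≈ 0.443 s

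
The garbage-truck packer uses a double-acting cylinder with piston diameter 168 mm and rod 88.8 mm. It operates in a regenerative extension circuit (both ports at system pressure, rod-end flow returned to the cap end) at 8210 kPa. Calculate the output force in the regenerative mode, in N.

F ≈ 50800 N

With equal pressure on both faces, forces on the annular region cancel; the net push is pressure × rod cross-section.
Rod cross-section A_rod = π/4 × (88.8 mm)² = 6193 mm^2
F = P × A_rod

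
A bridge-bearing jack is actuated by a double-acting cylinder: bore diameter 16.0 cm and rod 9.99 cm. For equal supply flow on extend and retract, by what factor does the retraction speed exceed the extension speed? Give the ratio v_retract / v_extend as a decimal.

v_ret/v_ext ≈ 1.64

Cap-side area A_cap = π/4 × (16.0 cm)² = 201.1 cm^2
Rod-side annular area A_ann = π/4 × (16.0² − 9.99²) = 122.7 cm^2
For equal Q, v ∝ 1/A, so v_ret/v_ext = A_cap/A_ann.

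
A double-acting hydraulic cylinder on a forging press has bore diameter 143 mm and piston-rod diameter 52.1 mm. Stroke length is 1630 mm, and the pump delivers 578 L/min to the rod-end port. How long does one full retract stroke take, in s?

t ≈ 2.36 s

Rod-side annular area A_ann = π/4 × (143² − 52.1²) = 13930 mm^2
Swept volume V = A × L; t = V / Q = A·L / Q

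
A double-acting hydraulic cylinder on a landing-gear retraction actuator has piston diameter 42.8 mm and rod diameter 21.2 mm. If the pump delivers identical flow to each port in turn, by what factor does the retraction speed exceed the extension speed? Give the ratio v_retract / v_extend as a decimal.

Cap-side area A_cap = π/4 × (42.8 mm)² = 1439 mm^2
Rod-side annular area A_ann = π/4 × (42.8² − 21.2²) = 1086 mm^2
For equal Q, v ∝ 1/A, so v_ret/v_ext = A_cap/A_ann.

v_ret/v_ext ≈ 1.33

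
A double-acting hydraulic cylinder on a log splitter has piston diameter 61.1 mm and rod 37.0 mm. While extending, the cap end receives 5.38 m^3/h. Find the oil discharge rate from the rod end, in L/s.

Cap-side area A_cap = π/4 × (61.1 mm)² = 2932 mm^2
Rod-side annular area A_ann = π/4 × (61.1² − 37.0²) = 1857 mm^2
Piston speed v = Q_in/A_cap; rod-end outflow Q_out = v × A_ann = Q_in × A_ann/A_cap.

Q_out ≈ 0.946 L/s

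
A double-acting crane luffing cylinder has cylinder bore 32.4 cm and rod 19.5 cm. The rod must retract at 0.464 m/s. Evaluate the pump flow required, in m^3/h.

Rod-side annular area A_ann = π/4 × (32.4² − 19.5²) = 525.8 cm^2
Q = A × v

Q ≈ 87.8 m^3/h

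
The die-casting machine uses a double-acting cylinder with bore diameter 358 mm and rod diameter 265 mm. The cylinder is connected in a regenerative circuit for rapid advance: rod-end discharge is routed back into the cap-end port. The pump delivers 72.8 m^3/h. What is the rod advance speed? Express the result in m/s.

v ≈ 0.367 m/s

In regeneration the rod-end outflow joins the pump flow into the cap end, so the net volume the pump must supply per unit advance equals the rod cross-section area.
Rod cross-section A_rod = π/4 × (265 mm)² = 55150 mm^2
v = Q_pump / A_rod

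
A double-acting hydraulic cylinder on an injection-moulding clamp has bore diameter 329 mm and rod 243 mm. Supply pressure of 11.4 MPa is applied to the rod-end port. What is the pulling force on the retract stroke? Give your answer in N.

F ≈ 4.40e5 N

Rod-side annular area A_ann = π/4 × (329² − 243²) = 38640 mm^2
On retraction the pressure acts on the annular area (bore minus rod).
F = P × A_ann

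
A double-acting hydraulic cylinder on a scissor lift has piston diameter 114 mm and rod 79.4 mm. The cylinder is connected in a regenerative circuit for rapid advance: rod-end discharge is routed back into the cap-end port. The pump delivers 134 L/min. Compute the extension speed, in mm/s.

v ≈ 451 mm/s

In regeneration the rod-end outflow joins the pump flow into the cap end, so the net volume the pump must supply per unit advance equals the rod cross-section area.
Rod cross-section A_rod = π/4 × (79.4 mm)² = 4951 mm^2
v = Q_pump / A_rod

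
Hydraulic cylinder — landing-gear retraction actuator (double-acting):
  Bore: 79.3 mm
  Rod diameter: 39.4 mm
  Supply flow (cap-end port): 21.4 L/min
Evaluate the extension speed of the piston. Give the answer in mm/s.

v ≈ 72.2 mm/s

Cap-side area A_cap = π/4 × (79.3 mm)² = 4939 mm^2
v = Q / A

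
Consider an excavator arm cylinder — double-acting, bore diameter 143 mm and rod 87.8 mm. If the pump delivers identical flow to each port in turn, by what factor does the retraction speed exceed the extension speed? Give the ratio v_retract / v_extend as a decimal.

v_ret/v_ext ≈ 1.61

Cap-side area A_cap = π/4 × (143 mm)² = 16060 mm^2
Rod-side annular area A_ann = π/4 × (143² − 87.8²) = 10010 mm^2
For equal Q, v ∝ 1/A, so v_ret/v_ext = A_cap/A_ann.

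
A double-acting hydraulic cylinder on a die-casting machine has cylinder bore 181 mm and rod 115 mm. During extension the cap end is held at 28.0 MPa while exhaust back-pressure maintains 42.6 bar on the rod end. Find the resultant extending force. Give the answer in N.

Cap-side area A_cap = π/4 × (181 mm)² = 25730 mm^2
Rod-side annular area A_ann = π/4 × (181² − 115²) = 15340 mm^2
Net thrust = P_cap·A_cap − P_rod·A_ann = 7.205e5 N − 65360 N

F ≈ 6.55e5 N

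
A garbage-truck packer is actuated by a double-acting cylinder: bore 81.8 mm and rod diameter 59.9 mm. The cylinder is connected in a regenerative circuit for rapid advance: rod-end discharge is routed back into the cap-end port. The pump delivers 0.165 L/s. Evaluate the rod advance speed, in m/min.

v ≈ 3.51 m/min

In regeneration the rod-end outflow joins the pump flow into the cap end, so the net volume the pump must supply per unit advance equals the rod cross-section area.
Rod cross-section A_rod = π/4 × (59.9 mm)² = 2818 mm^2
v = Q_pump / A_rod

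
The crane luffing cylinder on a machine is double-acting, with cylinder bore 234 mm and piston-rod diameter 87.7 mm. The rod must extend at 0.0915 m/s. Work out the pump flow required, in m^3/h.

Cap-side area A_cap = π/4 × (234 mm)² = 43010 mm^2
Q = A × v

Q ≈ 14.2 m^3/h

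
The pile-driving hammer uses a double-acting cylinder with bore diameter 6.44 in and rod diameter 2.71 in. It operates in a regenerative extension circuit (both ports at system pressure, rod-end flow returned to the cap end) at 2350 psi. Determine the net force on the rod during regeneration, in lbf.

F ≈ 13600 lbf

With equal pressure on both faces, forces on the annular region cancel; the net push is pressure × rod cross-section.
Rod cross-section A_rod = π/4 × (2.71 in)² = 5.768 in^2
F = P × A_rod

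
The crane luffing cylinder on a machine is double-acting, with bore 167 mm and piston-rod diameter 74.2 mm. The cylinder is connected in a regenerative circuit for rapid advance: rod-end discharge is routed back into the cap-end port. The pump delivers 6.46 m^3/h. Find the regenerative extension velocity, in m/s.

In regeneration the rod-end outflow joins the pump flow into the cap end, so the net volume the pump must supply per unit advance equals the rod cross-section area.
Rod cross-section A_rod = π/4 × (74.2 mm)² = 4324 mm^2
v = Q_pump / A_rod

v ≈ 0.415 m/s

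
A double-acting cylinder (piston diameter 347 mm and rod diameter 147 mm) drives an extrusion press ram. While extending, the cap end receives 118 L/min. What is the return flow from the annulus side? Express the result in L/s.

Q_out ≈ 1.61 L/s

Cap-side area A_cap = π/4 × (347 mm)² = 94570 mm^2
Rod-side annular area A_ann = π/4 × (347² − 147²) = 77600 mm^2
Piston speed v = Q_in/A_cap; rod-end outflow Q_out = v × A_ann = Q_in × A_ann/A_cap.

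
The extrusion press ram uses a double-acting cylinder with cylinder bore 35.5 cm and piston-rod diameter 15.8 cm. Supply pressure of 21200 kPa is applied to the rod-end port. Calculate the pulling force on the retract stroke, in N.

F ≈ 1.68e6 N

Rod-side annular area A_ann = π/4 × (35.5² − 15.8²) = 793.7 cm^2
On retraction the pressure acts on the annular area (bore minus rod).
F = P × A_ann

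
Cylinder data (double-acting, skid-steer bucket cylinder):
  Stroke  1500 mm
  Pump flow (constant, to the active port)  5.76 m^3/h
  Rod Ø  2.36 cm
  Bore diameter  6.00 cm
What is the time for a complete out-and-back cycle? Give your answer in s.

t ≈ 4.89 s

Cap-side area A_cap = π/4 × (6.00 cm)² = 28.27 cm^2
Rod-side annular area A_ann = π/4 × (6.00² − 2.36²) = 23.90 cm^2
t_ext = A_cap·L/Q = 2.651 s
t_ret = A_ann·L/Q = 2.241 s
t_cycle = t_ext + t_ret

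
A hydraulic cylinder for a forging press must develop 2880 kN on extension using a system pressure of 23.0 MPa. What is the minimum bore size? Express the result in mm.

Extension force acts on the full piston face: F = P × (π/4)D².
D = √(4F / (πP)) = √(4 × 2880 kN / (π × 23.0 MPa))

D ≈ 399 mm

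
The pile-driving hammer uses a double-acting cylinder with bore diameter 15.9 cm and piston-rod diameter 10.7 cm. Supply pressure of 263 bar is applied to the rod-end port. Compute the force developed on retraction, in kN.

Rod-side annular area A_ann = π/4 × (15.9² − 10.7²) = 108.6 cm^2
On retraction the pressure acts on the annular area (bore minus rod).
F = P × A_ann

F ≈ 286 kN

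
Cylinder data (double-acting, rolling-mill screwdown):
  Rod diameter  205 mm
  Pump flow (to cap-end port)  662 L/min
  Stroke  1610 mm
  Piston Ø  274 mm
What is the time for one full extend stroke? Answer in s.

Cap-side area A_cap = π/4 × (274 mm)² = 58960 mm^2
Swept volume V = A × L; t = V / Q = A·L / Q

t ≈ 8.60 s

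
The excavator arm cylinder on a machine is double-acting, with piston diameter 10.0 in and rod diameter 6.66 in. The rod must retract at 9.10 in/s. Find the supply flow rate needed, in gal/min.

Q ≈ 103 gal/min

Rod-side annular area A_ann = π/4 × (10.0² − 6.66²) = 43.70 in^2
Q = A × v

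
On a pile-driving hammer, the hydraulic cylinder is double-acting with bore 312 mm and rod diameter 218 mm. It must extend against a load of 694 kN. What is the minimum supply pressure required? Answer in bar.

Cap-side area A_cap = π/4 × (312 mm)² = 76450 mm^2
P = F / A = 694 kN / A

P ≈ 90.8 bar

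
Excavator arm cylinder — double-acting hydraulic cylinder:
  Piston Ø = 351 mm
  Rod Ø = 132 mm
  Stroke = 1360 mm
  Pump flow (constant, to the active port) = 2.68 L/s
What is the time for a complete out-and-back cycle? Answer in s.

t ≈ 91.3 s

Cap-side area A_cap = π/4 × (351 mm)² = 96760 mm^2
Rod-side annular area A_ann = π/4 × (351² − 132²) = 83080 mm^2
t_ext = A_cap·L/Q = 49.10 s
t_ret = A_ann·L/Q = 42.16 s
t_cycle = t_ext + t_ret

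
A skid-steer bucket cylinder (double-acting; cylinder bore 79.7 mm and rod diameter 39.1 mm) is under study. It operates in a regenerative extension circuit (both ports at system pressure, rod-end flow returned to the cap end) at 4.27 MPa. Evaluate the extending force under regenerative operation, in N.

With equal pressure on both faces, forces on the annular region cancel; the net push is pressure × rod cross-section.
Rod cross-section A_rod = π/4 × (39.1 mm)² = 1201 mm^2
F = P × A_rod

F ≈ 5130 N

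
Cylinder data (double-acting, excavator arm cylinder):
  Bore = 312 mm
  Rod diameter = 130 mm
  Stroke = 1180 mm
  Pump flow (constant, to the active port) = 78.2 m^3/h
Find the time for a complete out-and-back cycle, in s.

t ≈ 7.59 s

Cap-side area A_cap = π/4 × (312 mm)² = 76450 mm^2
Rod-side annular area A_ann = π/4 × (312² − 130²) = 63180 mm^2
t_ext = A_cap·L/Q = 4.153 s
t_ret = A_ann·L/Q = 3.432 s
t_cycle = t_ext + t_ret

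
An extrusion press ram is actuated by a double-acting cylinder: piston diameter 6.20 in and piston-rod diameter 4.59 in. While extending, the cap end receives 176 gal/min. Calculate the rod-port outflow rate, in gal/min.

Cap-side area A_cap = π/4 × (6.20 in)² = 30.19 in^2
Rod-side annular area A_ann = π/4 × (6.20² − 4.59²) = 13.64 in^2
Piston speed v = Q_in/A_cap; rod-end outflow Q_out = v × A_ann = Q_in × A_ann/A_cap.

Q_out ≈ 79.5 gal/min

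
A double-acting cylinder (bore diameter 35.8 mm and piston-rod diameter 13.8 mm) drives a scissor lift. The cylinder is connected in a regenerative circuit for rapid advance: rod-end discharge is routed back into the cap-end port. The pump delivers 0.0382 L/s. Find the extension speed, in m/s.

v ≈ 0.255 m/s

In regeneration the rod-end outflow joins the pump flow into the cap end, so the net volume the pump must supply per unit advance equals the rod cross-section area.
Rod cross-section A_rod = π/4 × (13.8 mm)² = 149.6 mm^2
v = Q_pump / A_rod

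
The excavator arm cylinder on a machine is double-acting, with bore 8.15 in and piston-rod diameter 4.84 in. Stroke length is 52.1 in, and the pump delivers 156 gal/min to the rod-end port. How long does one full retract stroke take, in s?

Rod-side annular area A_ann = π/4 × (8.15² − 4.84²) = 33.77 in^2
Swept volume V = A × L; t = V / Q = A·L / Q

t ≈ 2.93 s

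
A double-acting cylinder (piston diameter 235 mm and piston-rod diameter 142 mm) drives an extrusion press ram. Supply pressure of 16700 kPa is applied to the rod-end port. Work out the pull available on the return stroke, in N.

F ≈ 4.60e5 N

Rod-side annular area A_ann = π/4 × (235² − 142²) = 27540 mm^2
On retraction the pressure acts on the annular area (bore minus rod).
F = P × A_ann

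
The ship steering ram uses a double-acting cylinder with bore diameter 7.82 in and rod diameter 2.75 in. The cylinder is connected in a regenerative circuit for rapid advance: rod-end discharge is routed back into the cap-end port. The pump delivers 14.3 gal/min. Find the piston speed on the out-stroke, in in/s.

v ≈ 9.27 in/s

In regeneration the rod-end outflow joins the pump flow into the cap end, so the net volume the pump must supply per unit advance equals the rod cross-section area.
Rod cross-section A_rod = π/4 × (2.75 in)² = 5.940 in^2
v = Q_pump / A_rod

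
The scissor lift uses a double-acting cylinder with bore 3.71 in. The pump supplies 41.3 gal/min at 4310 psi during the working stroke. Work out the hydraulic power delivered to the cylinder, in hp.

Hydraulic power = P × Q

W ≈ 104 hp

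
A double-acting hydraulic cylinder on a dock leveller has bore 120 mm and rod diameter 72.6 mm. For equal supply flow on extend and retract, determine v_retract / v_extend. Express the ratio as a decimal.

Cap-side area A_cap = π/4 × (120 mm)² = 11310 mm^2
Rod-side annular area A_ann = π/4 × (120² − 72.6²) = 7170 mm^2
For equal Q, v ∝ 1/A, so v_ret/v_ext = A_cap/A_ann.

v_ret/v_ext ≈ 1.58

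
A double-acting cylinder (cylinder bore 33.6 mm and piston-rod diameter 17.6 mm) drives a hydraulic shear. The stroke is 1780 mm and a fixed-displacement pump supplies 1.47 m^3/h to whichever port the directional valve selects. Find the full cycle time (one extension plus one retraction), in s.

Cap-side area A_cap = π/4 × (33.6 mm)² = 886.7 mm^2
Rod-side annular area A_ann = π/4 × (33.6² − 17.6²) = 643.4 mm^2
t_ext = A_cap·L/Q = 3.865 s
t_ret = A_ann·L/Q = 2.805 s
t_cycle = t_ext + t_ret

t ≈ 6.67 s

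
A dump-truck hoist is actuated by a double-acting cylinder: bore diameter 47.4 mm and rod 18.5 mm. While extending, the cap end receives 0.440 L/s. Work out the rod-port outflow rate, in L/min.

Q_out ≈ 22.4 L/min

Cap-side area A_cap = π/4 × (47.4 mm)² = 1765 mm^2
Rod-side annular area A_ann = π/4 × (47.4² − 18.5²) = 1496 mm^2
Piston speed v = Q_in/A_cap; rod-end outflow Q_out = v × A_ann = Q_in × A_ann/A_cap.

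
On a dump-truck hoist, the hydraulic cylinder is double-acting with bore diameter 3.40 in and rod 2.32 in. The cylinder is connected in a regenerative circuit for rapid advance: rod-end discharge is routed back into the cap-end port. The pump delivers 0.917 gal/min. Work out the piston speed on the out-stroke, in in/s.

In regeneration the rod-end outflow joins the pump flow into the cap end, so the net volume the pump must supply per unit advance equals the rod cross-section area.
Rod cross-section A_rod = π/4 × (2.32 in)² = 4.227 in^2
v = Q_pump / A_rod

v ≈ 0.835 in/s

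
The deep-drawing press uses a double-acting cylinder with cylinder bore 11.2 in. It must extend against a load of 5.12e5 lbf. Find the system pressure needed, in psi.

Cap-side area A_cap = π/4 × (11.2 in)² = 98.52 in^2
P = F / A = 5.12e5 lbf / A

P ≈ 5200 psi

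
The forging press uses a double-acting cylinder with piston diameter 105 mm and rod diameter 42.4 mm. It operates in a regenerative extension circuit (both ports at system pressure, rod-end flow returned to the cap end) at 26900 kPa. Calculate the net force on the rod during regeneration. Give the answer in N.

With equal pressure on both faces, forces on the annular region cancel; the net push is pressure × rod cross-section.
Rod cross-section A_rod = π/4 × (42.4 mm)² = 1412 mm^2
F = P × A_rod

F ≈ 38000 N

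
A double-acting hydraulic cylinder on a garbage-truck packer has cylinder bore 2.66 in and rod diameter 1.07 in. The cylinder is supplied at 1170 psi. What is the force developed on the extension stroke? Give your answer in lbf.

F ≈ 6500 lbf

Cap-side area A_cap = π/4 × (2.66 in)² = 5.557 in^2
F = P × A_cap = 1170 psi × A_cap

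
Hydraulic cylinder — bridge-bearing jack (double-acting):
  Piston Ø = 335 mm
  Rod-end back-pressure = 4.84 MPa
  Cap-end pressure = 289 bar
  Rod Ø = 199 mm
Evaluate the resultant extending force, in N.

Cap-side area A_cap = π/4 × (335 mm)² = 88140 mm^2
Rod-side annular area A_ann = π/4 × (335² − 199²) = 57040 mm^2
Net thrust = P_cap·A_cap − P_rod·A_ann = 2.547e6 N − 2.761e5 N

F ≈ 2.27e6 N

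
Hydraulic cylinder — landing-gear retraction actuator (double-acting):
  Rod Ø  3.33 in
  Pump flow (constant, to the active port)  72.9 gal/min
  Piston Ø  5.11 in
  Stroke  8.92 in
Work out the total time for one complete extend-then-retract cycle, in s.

Cap-side area A_cap = π/4 × (5.11 in)² = 20.51 in^2
Rod-side annular area A_ann = π/4 × (5.11² − 3.33²) = 11.80 in^2
t_ext = A_cap·L/Q = 0.6518 s
t_ret = A_ann·L/Q = 0.3750 s
t_cycle = t_ext + t_ret

t ≈ 1.03 s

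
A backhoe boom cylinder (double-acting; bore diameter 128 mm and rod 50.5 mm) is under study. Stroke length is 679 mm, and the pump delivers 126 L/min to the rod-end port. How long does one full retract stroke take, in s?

t ≈ 3.51 s

Rod-side annular area A_ann = π/4 × (128² − 50.5²) = 10870 mm^2
Swept volume V = A × L; t = V / Q = A·L / Q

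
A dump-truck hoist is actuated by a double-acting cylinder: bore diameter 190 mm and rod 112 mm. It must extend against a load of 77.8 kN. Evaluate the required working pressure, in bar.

Cap-side area A_cap = π/4 × (190 mm)² = 28350 mm^2
P = F / A = 77.8 kN / A

P ≈ 27.4 bar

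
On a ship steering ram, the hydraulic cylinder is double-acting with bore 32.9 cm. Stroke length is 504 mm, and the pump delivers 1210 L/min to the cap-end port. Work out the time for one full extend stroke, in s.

t ≈ 2.12 s

Cap-side area A_cap = π/4 × (32.9 cm)² = 850.1 cm^2
Swept volume V = A × L; t = V / Q = A·L / Q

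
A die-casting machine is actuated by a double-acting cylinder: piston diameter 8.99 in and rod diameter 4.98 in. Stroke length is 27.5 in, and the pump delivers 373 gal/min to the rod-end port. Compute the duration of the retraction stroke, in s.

t ≈ 0.843 s

Rod-side annular area A_ann = π/4 × (8.99² − 4.98²) = 44.00 in^2
Swept volume V = A × L; t = V / Q = A·L / Q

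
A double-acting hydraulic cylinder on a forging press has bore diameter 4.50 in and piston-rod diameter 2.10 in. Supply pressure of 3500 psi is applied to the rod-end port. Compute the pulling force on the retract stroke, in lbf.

Rod-side annular area A_ann = π/4 × (4.50² − 2.10²) = 12.44 in^2
On retraction the pressure acts on the annular area (bore minus rod).
F = P × A_ann

F ≈ 43500 lbf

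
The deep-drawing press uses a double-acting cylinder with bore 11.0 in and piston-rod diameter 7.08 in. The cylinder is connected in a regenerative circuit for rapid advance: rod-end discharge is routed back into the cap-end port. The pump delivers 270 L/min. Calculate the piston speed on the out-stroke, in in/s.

v ≈ 6.98 in/s

In regeneration the rod-end outflow joins the pump flow into the cap end, so the net volume the pump must supply per unit advance equals the rod cross-section area.
Rod cross-section A_rod = π/4 × (7.08 in)² = 39.37 in^2
v = Q_pump / A_rod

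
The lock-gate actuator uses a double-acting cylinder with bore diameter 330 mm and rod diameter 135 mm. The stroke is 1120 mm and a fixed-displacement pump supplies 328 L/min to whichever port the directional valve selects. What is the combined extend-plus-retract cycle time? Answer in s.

Cap-side area A_cap = π/4 × (330 mm)² = 85530 mm^2
Rod-side annular area A_ann = π/4 × (330² − 135²) = 71220 mm^2
t_ext = A_cap·L/Q = 17.52 s
t_ret = A_ann·L/Q = 14.59 s
t_cycle = t_ext + t_ret

t ≈ 32.1 s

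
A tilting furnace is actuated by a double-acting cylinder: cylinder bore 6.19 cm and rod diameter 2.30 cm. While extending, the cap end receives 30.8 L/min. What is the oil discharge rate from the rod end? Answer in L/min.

Q_out ≈ 26.5 L/min

Cap-side area A_cap = π/4 × (6.19 cm)² = 30.09 cm^2
Rod-side annular area A_ann = π/4 × (6.19² − 2.30²) = 25.94 cm^2
Piston speed v = Q_in/A_cap; rod-end outflow Q_out = v × A_ann = Q_in × A_ann/A_cap.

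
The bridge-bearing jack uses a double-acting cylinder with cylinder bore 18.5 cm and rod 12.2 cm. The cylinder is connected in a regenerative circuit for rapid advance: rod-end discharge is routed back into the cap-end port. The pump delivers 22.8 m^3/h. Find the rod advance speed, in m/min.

In regeneration the rod-end outflow joins the pump flow into the cap end, so the net volume the pump must supply per unit advance equals the rod cross-section area.
Rod cross-section A_rod = π/4 × (12.2 cm)² = 116.9 cm^2
v = Q_pump / A_rod

v ≈ 32.5 m/min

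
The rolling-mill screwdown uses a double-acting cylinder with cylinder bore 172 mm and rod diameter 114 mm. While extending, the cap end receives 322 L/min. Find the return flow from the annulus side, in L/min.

Q_out ≈ 181 L/min

Cap-side area A_cap = π/4 × (172 mm)² = 23240 mm^2
Rod-side annular area A_ann = π/4 × (172² − 114²) = 13030 mm^2
Piston speed v = Q_in/A_cap; rod-end outflow Q_out = v × A_ann = Q_in × A_ann/A_cap.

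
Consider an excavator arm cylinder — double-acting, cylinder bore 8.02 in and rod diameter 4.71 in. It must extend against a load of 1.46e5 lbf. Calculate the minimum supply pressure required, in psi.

Cap-side area A_cap = π/4 × (8.02 in)² = 50.52 in^2
P = F / A = 1.46e5 lbf / A

P ≈ 2890 psi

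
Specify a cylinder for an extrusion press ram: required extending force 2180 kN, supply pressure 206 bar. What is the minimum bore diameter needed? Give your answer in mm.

Extension force acts on the full piston face: F = P × (π/4)D².
D = √(4F / (πP)) = √(4 × 2180 kN / (π × 206 bar))

D ≈ 367 mm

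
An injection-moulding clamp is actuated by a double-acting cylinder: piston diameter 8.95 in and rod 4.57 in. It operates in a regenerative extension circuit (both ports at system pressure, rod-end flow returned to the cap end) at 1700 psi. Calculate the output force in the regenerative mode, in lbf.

F ≈ 27900 lbf

With equal pressure on both faces, forces on the annular region cancel; the net push is pressure × rod cross-section.
Rod cross-section A_rod = π/4 × (4.57 in)² = 16.40 in^2
F = P × A_rod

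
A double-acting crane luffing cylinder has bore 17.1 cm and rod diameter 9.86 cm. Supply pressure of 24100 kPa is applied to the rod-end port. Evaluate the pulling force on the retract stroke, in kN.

F ≈ 369 kN

Rod-side annular area A_ann = π/4 × (17.1² − 9.86²) = 153.3 cm^2
On retraction the pressure acts on the annular area (bore minus rod).
F = P × A_ann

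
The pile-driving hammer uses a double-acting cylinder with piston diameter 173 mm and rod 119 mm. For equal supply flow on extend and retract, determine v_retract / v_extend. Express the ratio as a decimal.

Cap-side area A_cap = π/4 × (173 mm)² = 23510 mm^2
Rod-side annular area A_ann = π/4 × (173² − 119²) = 12380 mm^2
For equal Q, v ∝ 1/A, so v_ret/v_ext = A_cap/A_ann.

v_ret/v_ext ≈ 1.90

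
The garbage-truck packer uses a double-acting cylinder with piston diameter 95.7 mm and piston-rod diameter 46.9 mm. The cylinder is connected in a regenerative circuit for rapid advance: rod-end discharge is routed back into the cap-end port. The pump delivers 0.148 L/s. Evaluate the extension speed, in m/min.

In regeneration the rod-end outflow joins the pump flow into the cap end, so the net volume the pump must supply per unit advance equals the rod cross-section area.
Rod cross-section A_rod = π/4 × (46.9 mm)² = 1728 mm^2
v = Q_pump / A_rod

v ≈ 5.14 m/min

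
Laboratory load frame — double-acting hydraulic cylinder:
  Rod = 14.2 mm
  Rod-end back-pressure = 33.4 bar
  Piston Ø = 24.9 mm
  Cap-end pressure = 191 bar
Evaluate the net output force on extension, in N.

F ≈ 8200 N

Cap-side area A_cap = π/4 × (24.9 mm)² = 487.0 mm^2
Rod-side annular area A_ann = π/4 × (24.9² − 14.2²) = 328.6 mm^2
Net thrust = P_cap·A_cap − P_rod·A_ann = 9301 N − 1097 N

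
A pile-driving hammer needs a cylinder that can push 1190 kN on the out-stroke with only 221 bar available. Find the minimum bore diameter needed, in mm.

D ≈ 262 mm

Extension force acts on the full piston face: F = P × (π/4)D².
D = √(4F / (πP)) = √(4 × 1190 kN / (π × 221 bar))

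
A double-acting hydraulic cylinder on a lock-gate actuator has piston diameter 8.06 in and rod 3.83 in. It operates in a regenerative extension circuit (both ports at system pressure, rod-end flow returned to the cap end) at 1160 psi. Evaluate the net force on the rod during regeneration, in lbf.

With equal pressure on both faces, forces on the annular region cancel; the net push is pressure × rod cross-section.
Rod cross-section A_rod = π/4 × (3.83 in)² = 11.52 in^2
F = P × A_rod

F ≈ 13400 lbf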